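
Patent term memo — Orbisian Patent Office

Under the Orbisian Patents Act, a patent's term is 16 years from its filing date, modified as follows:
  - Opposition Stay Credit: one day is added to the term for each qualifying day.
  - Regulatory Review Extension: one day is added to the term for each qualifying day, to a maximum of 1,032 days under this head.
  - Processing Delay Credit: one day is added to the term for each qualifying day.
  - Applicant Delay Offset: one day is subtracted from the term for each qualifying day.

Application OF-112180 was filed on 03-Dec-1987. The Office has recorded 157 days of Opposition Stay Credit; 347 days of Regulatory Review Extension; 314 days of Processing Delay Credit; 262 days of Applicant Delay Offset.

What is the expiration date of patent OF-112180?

2005-06-11

Base term: filing date + 16 years → 3 December 2003.
Opposition Stay Credit: +157 days → 8 May 2004.
Regulatory Review Extension: 347 days (within the 1032-day cap) → +347 days → 20 April 2005.
Processing Delay Credit: +314 days → 28 February 2006.
Applicant Delay Offset: −262 days → 11 June 2005.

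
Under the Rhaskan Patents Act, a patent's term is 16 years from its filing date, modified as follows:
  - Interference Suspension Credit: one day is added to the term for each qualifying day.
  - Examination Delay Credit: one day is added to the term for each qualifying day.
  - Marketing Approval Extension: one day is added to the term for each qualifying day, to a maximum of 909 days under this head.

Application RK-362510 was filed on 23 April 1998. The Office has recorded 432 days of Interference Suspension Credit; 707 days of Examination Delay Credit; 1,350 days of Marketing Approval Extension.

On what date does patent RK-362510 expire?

Base term: filing date + 16 years → 23 April 2014.
Interference Suspension Credit: +432 days → 29 June 2015.
Examination Delay Credit: +707 days → 5 June 2017.
Marketing Approval Extension: 1350 days claimed exceeds the 909-day cap, so +909 days → 1 December 2019.

December 1, 2019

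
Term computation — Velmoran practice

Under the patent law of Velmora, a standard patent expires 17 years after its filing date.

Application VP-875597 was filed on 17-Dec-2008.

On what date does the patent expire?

December 17, 2025

Filing date + 17 years → 17 December 2025.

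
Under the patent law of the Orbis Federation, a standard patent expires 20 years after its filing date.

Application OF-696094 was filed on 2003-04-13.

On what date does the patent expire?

2023-04-13

Filing date + 20 years → 13 April 2023.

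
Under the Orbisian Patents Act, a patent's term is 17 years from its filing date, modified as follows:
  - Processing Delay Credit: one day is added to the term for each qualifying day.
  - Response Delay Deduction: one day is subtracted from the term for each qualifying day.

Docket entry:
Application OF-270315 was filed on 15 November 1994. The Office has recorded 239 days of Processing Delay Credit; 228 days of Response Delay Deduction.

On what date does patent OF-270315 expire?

2011-11-26

Base term: filing date + 17 years → 15 November 2011.
Processing Delay Credit: +239 days → 11 July 2012.
Response Delay Deduction: −228 days → 26 November 2011.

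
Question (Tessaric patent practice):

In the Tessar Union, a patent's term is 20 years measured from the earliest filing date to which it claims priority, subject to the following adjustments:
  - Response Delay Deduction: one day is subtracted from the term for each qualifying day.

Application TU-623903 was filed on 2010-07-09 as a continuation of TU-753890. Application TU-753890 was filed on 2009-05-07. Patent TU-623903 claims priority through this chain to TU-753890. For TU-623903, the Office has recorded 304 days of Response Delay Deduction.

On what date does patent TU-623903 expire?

July 7, 2028

Earliest priority filing: 7 May 2009.
Base term: 7 May 2009 + 20 years → 7 May 2029.
Response Delay Deduction: −304 days → 7 July 2028.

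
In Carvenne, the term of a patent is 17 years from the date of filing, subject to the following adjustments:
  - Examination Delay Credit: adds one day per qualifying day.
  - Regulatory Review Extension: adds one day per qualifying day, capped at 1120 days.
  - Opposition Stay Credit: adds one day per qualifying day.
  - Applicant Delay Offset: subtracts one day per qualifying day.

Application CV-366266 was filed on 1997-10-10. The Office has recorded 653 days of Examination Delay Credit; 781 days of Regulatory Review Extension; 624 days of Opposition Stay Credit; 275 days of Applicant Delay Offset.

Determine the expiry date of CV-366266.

August 28, 2019

Base term: filing date + 17 years → 10 October 2014.
Examination Delay Credit: +653 days → 24 July 2016.
Regulatory Review Extension: 781 days (within the 1120-day cap) → +781 days → 13 September 2018.
Opposition Stay Credit: +624 days → 29 May 2020.
Applicant Delay Offset: −275 days → 28 August 2019.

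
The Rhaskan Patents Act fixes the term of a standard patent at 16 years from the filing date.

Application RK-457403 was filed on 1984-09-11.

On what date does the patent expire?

Filing date + 16 years → 11 September 2000.

September 11, 2000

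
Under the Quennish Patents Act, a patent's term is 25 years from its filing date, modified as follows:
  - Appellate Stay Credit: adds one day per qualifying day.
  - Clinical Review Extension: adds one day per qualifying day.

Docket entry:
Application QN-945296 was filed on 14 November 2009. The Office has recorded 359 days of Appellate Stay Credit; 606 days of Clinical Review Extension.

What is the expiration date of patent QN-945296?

Base term: filing date + 25 years → 14 November 2034.
Appellate Stay Credit: +359 days → 8 November 2035.
Clinical Review Extension: +606 days → 6 July 2037.

July 6, 2037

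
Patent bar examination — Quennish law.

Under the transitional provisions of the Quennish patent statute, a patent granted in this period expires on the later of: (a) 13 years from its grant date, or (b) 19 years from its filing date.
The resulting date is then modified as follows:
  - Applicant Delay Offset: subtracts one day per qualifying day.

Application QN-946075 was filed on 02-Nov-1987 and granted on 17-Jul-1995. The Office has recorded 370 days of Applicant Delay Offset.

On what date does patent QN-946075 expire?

(a) grant + 13 years → 17 July 2008.
(b) filing + 19 years → 2 November 2006.
Later of the two: 17 July 2008.
Applicant Delay Offset: −370 days → 13 July 2007.

2007-07-13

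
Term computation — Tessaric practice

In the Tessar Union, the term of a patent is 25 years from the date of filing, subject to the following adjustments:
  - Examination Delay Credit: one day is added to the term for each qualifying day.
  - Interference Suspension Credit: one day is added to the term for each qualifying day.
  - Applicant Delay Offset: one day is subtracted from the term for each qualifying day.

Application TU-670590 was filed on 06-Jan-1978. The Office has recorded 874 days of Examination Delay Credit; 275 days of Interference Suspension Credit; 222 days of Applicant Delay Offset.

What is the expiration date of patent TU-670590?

July 21, 2005

Base term: filing date + 25 years → 6 January 2003.
Examination Delay Credit: +874 days → 29 May 2005.
Interference Suspension Credit: +275 days → 28 February 2006.
Applicant Delay Offset: −222 days → 21 July 2005.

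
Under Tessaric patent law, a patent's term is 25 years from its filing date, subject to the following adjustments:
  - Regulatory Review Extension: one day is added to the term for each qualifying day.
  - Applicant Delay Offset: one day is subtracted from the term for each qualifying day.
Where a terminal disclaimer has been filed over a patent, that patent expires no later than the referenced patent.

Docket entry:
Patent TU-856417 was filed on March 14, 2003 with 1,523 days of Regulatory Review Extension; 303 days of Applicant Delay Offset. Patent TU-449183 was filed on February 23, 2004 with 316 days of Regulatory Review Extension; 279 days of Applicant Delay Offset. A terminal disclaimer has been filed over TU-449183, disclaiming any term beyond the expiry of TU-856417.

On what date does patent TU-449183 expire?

April 1, 2029

Natural term of TU-449183:
  Base: filing + 25 years → 23 February 2029.
  Regulatory Review Extension: +316 days → 5 January 2030.
  Applicant Delay Offset: −279 days → 1 April 2029.
Expiry of referenced patent TU-856417:
  Base: filing + 25 years → 14 March 2028.
  Regulatory Review Extension: +1523 days → 15 May 2032.
  Applicant Delay Offset: −303 days → 17 July 2031.
Terminal disclaimer: TU-449183 expires on the earlier of 1 April 2029 and 17 July 2031.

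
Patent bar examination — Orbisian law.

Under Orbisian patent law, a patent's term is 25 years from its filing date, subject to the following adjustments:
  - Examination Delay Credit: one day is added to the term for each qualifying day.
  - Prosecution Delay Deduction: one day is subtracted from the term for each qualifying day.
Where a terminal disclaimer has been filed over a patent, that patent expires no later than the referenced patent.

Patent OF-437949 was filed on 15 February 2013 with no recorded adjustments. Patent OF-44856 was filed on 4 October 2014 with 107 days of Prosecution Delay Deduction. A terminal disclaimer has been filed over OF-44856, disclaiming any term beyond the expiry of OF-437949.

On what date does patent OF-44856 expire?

Natural term of OF-44856:
  Base: filing + 25 years → 4 October 2039.
  Prosecution Delay Deduction: −107 days → 19 June 2039.
Expiry of referenced patent OF-437949:
  Base: filing + 25 years → 15 February 2038.
Terminal disclaimer: OF-44856 expires on the earlier of 19 June 2039 and 15 February 2038.

2038-02-15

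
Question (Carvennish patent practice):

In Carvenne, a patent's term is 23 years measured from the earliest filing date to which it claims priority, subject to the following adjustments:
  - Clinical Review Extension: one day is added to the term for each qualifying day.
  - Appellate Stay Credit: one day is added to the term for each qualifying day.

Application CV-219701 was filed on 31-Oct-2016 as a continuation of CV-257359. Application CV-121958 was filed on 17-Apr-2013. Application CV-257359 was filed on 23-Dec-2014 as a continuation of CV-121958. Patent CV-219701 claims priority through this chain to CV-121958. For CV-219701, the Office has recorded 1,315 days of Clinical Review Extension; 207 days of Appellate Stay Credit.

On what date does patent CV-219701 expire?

Earliest priority filing: 17 April 2013.
Base term: 17 April 2013 + 23 years → 17 April 2036.
Clinical Review Extension: +1315 days → 23 November 2039.
Appellate Stay Credit: +207 days → 17 June 2040.

June 17, 2040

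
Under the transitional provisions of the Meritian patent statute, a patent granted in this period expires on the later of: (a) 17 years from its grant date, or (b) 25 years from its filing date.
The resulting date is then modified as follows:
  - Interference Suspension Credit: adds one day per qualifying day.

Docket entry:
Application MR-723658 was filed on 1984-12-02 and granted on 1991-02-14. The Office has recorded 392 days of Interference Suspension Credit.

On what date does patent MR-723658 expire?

2010-12-29

(a) grant + 17 years → 14 February 2008.
(b) filing + 25 years → 2 December 2009.
Later of the two: 2 December 2009.
Interference Suspension Credit: +392 days → 29 December 2010.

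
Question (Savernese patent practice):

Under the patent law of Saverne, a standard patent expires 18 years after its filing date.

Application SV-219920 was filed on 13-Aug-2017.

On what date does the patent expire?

Filing date + 18 years → 13 August 2035.

2035-08-13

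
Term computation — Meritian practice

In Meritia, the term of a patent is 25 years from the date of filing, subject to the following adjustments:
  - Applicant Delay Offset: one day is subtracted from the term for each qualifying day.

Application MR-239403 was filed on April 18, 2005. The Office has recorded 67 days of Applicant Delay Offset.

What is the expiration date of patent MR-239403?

2030-02-10

Base term: filing date + 25 years → 18 April 2030.
Applicant Delay Offset: −67 days → 10 February 2030.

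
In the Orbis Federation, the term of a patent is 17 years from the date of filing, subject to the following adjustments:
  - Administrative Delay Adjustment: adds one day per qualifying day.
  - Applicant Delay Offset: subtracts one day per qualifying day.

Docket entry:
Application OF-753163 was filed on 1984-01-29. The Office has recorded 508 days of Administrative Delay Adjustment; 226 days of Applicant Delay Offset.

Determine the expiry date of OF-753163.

2001-11-07

Base term: filing date + 17 years → 29 January 2001.
Administrative Delay Adjustment: +508 days → 21 June 2002.
Applicant Delay Offset: −226 days → 7 November 2001.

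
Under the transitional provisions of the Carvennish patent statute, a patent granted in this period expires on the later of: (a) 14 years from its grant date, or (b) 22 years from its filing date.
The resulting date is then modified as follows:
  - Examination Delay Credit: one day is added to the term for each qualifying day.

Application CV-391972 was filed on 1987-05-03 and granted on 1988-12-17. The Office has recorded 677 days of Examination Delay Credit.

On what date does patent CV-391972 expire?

(a) grant + 14 years → 17 December 2002.
(b) filing + 22 years → 3 May 2009.
Later of the two: 3 May 2009.
Examination Delay Credit: +677 days → 11 March 2011.

March 11, 2011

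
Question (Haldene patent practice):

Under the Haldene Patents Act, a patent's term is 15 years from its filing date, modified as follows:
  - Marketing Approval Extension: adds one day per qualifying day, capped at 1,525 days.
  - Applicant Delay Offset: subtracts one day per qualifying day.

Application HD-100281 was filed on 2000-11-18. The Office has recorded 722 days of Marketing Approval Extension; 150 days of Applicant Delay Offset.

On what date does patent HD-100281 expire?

Base term: filing date + 15 years → 18 November 2015.
Marketing Approval Extension: 722 days (within the 1525-day cap) → +722 days → 9 November 2017.
Applicant Delay Offset: −150 days → 12 June 2017.

June 12, 2017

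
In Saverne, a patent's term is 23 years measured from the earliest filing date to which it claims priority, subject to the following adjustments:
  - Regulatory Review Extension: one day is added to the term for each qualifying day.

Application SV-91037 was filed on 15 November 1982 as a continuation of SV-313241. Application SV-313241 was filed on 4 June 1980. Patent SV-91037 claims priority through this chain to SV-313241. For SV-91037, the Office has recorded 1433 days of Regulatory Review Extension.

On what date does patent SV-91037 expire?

Earliest priority filing: 4 June 1980.
Base term: 4 June 1980 + 23 years → 4 June 2003.
Regulatory Review Extension: +1433 days → 7 May 2007.

May 7, 2007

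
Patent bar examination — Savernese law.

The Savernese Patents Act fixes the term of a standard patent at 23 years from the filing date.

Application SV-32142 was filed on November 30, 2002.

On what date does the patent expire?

Filing date + 23 years → 30 November 2025.

2025-11-30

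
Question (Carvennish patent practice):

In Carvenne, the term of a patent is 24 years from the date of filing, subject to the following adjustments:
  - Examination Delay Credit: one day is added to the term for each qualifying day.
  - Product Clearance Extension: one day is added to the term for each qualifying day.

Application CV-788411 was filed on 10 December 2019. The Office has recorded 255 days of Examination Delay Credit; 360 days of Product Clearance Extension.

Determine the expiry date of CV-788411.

August 16, 2045

Base term: filing date + 24 years → 10 December 2043.
Examination Delay Credit: +255 days → 21 August 2044.
Product Clearance Extension: +360 days → 16 August 2045.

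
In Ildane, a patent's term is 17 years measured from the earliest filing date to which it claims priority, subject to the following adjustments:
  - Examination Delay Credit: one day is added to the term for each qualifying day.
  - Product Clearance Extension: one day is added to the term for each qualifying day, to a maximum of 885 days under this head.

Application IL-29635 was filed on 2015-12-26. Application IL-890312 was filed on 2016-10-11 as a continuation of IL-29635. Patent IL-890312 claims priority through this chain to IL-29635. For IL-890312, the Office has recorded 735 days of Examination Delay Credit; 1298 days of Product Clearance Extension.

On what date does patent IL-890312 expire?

June 3, 2037

Earliest priority filing: 26 December 2015.
Base term: 26 December 2015 + 17 years → 26 December 2032.
Examination Delay Credit: +735 days → 31 December 2034.
Product Clearance Extension: 1298 days claimed exceeds the 885-day cap, so +885 days → 3 June 2037.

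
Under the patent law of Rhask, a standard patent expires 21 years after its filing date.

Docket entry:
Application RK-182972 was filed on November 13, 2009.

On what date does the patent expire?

Filing date + 21 years → 13 November 2030.

2030-11-13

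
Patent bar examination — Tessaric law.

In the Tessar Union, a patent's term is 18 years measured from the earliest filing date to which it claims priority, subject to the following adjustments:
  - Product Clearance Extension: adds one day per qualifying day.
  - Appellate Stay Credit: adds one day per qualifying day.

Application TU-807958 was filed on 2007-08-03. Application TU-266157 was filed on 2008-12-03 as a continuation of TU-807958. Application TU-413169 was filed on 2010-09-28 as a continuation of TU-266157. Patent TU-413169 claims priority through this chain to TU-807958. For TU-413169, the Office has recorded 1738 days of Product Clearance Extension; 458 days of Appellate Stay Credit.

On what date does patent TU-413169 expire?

2031-08-08

Earliest priority filing: 3 August 2007.
Base term: 3 August 2007 + 18 years → 3 August 2025.
Product Clearance Extension: +1738 days → 7 May 2030.
Appellate Stay Credit: +458 days → 8 August 2031.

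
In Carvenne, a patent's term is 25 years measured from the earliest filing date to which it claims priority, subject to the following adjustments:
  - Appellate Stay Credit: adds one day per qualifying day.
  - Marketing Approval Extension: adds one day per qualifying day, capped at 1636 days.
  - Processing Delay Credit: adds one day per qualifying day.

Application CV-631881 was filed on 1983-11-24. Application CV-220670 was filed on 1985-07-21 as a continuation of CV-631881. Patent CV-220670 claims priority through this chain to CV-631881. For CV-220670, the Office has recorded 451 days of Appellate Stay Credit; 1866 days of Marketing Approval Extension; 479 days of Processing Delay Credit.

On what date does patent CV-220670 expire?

December 4, 2015

Earliest priority filing: 24 November 1983.
Base term: 24 November 1983 + 25 years → 24 November 2008.
Appellate Stay Credit: +451 days → 18 February 2010.
Marketing Approval Extension: 1866 days claimed exceeds the 1636-day cap, so +1636 days → 12 August 2014.
Processing Delay Credit: +479 days → 4 December 2015.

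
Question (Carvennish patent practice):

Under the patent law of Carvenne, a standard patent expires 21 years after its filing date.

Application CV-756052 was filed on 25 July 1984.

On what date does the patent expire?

July 25, 2005

Filing date + 21 years → 25 July 2005.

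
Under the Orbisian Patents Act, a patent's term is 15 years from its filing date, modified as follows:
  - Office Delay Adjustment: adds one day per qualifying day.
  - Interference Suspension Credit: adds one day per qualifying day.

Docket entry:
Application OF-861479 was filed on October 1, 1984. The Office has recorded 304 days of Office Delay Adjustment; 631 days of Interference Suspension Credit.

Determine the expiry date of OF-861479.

Base term: filing date + 15 years → 1 October 1999.
Office Delay Adjustment: +304 days → 31 July 2000.
Interference Suspension Credit: +631 days → 23 April 2002.

April 23, 2002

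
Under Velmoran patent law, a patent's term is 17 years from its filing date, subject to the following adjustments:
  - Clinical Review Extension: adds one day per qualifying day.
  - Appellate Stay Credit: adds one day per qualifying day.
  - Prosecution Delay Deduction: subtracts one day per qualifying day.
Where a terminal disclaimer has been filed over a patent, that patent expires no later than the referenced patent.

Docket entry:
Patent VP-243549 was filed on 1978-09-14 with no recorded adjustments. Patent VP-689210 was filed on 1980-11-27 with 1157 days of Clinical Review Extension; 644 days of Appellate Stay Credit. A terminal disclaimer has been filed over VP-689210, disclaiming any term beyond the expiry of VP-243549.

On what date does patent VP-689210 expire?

1995-09-14

Natural term of VP-689210:
  Base: filing + 17 years → 27 November 1997.
  Clinical Review Extension: +1157 days → 27 January 2001.
  Appellate Stay Credit: +644 days → 2 November 2002.
Expiry of referenced patent VP-243549:
  Base: filing + 17 years → 14 September 1995.
Terminal disclaimer: VP-689210 expires on the earlier of 2 November 2002 and 14 September 1995.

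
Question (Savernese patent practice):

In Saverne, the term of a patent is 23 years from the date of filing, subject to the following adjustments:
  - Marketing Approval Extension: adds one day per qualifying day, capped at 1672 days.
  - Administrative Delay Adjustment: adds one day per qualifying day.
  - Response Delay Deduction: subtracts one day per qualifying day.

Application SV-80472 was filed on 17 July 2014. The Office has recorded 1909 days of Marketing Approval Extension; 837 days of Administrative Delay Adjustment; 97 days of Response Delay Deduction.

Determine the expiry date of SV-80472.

February 23, 2044

Base term: filing date + 23 years → 17 July 2037.
Marketing Approval Extension: 1909 days claimed exceeds the 1672-day cap, so +1672 days → 13 February 2042.
Administrative Delay Adjustment: +837 days → 30 May 2044.
Response Delay Deduction: −97 days → 23 February 2044.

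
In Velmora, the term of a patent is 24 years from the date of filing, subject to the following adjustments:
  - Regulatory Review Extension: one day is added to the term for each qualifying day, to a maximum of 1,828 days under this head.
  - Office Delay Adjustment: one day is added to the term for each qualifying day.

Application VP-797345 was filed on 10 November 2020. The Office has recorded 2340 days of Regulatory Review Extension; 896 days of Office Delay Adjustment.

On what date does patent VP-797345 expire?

2052-04-26

Base term: filing date + 24 years → 10 November 2044.
Regulatory Review Extension: 2340 days claimed exceeds the 1828-day cap, so +1828 days → 12 November 2049.
Office Delay Adjustment: +896 days → 26 April 2052.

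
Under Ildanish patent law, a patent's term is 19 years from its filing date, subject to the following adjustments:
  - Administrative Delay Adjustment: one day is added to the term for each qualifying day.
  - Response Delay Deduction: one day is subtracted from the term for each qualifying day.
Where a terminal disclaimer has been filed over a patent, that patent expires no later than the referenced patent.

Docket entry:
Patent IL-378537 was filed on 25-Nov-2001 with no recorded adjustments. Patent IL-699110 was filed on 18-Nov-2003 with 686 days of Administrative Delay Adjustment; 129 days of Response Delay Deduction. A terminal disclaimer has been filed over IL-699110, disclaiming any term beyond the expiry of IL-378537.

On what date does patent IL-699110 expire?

Natural term of IL-699110:
  Base: filing + 19 years → 18 November 2022.
  Administrative Delay Adjustment: +686 days → 4 October 2024.
  Response Delay Deduction: −129 days → 28 May 2024.
Expiry of referenced patent IL-378537:
  Base: filing + 19 years → 25 November 2020.
Terminal disclaimer: IL-699110 expires on the earlier of 28 May 2024 and 25 November 2020.

November 25, 2020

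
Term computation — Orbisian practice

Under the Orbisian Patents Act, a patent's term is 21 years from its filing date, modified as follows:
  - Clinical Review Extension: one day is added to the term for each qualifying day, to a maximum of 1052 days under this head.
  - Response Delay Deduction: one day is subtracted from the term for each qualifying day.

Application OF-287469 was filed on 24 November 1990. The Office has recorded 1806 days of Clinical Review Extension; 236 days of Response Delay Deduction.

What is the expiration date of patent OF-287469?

2014-02-17

Base term: filing date + 21 years → 24 November 2011.
Clinical Review Extension: 1806 days claimed exceeds the 1052-day cap, so +1052 days → 11 October 2014.
Response Delay Deduction: −236 days → 17 February 2014.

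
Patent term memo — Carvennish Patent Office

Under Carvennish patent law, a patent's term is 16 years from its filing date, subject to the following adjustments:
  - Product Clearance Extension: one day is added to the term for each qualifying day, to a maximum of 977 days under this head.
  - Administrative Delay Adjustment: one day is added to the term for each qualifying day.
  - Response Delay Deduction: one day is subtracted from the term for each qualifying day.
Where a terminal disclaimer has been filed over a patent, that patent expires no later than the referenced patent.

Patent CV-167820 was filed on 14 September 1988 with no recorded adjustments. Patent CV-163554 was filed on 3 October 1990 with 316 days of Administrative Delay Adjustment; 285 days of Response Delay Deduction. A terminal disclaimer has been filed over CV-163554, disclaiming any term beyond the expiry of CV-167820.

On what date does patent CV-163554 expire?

Natural term of CV-163554:
  Base: filing + 16 years → 3 October 2006.
  Administrative Delay Adjustment: +316 days → 15 August 2007.
  Response Delay Deduction: −285 days → 3 November 2006.
Expiry of referenced patent CV-167820:
  Base: filing + 16 years → 14 September 2004.
Terminal disclaimer: CV-163554 expires on the earlier of 3 November 2006 and 14 September 2004.

September 14, 2004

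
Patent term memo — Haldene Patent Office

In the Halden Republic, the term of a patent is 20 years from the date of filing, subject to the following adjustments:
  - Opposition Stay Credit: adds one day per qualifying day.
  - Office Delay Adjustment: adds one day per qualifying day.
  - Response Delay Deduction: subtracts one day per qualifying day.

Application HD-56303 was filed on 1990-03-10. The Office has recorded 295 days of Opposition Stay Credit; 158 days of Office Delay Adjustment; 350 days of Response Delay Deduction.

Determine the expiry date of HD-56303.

2010-06-21

Base term: filing date + 20 years → 10 March 2010.
Opposition Stay Credit: +295 days → 30 December 2010.
Office Delay Adjustment: +158 days → 6 June 2011.
Response Delay Deduction: −350 days → 21 June 2010.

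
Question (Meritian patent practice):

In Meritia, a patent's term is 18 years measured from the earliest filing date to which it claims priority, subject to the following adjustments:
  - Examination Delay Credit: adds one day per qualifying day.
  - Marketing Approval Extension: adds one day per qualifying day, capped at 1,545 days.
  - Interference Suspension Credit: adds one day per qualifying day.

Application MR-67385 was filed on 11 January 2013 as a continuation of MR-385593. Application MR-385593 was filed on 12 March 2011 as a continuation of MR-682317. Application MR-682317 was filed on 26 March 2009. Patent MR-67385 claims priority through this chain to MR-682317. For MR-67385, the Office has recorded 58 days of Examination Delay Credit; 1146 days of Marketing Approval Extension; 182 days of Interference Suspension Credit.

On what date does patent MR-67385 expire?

Earliest priority filing: 26 March 2009.
Base term: 26 March 2009 + 18 years → 26 March 2027.
Examination Delay Credit: +58 days → 23 May 2027.
Marketing Approval Extension: 1146 days (within the 1545-day cap) → +1146 days → 12 July 2030.
Interference Suspension Credit: +182 days → 10 January 2031.

2031-01-10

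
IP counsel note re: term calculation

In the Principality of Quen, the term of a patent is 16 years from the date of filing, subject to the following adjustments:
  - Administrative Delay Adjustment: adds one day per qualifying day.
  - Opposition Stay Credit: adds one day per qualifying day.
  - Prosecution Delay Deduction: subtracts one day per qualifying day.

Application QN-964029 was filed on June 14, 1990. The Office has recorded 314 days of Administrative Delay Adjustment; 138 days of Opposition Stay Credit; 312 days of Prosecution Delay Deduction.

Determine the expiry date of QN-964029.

2006-11-01

Base term: filing date + 16 years → 14 June 2006.
Administrative Delay Adjustment: +314 days → 24 April 2007.
Opposition Stay Credit: +138 days → 9 September 2007.
Prosecution Delay Deduction: −312 days → 1 November 2006.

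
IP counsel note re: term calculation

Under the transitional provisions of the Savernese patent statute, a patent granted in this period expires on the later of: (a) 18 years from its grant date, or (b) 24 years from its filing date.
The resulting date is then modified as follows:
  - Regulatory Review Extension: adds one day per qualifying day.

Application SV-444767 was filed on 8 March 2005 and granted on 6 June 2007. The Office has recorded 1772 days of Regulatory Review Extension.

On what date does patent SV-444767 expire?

(a) grant + 18 years → 6 June 2025.
(b) filing + 24 years → 8 March 2029.
Later of the two: 8 March 2029.
Regulatory Review Extension: +1772 days → 13 January 2034.

2034-01-13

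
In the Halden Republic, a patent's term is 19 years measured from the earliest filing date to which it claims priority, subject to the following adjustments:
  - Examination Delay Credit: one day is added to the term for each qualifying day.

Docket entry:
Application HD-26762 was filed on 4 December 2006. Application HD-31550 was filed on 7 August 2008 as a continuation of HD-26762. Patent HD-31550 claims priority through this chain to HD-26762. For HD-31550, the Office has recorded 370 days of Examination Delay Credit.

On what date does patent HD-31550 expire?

2026-12-09

Earliest priority filing: 4 December 2006.
Base term: 4 December 2006 + 19 years → 4 December 2025.
Examination Delay Credit: +370 days → 9 December 2026.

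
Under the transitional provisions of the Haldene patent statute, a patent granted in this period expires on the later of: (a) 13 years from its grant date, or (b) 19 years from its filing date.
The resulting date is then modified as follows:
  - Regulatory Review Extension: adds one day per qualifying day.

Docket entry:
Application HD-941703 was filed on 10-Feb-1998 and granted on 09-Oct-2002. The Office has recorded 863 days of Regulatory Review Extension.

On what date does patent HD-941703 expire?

(a) grant + 13 years → 9 October 2015.
(b) filing + 19 years → 10 February 2017.
Later of the two: 10 February 2017.
Regulatory Review Extension: +863 days → 23 June 2019.

2019-06-23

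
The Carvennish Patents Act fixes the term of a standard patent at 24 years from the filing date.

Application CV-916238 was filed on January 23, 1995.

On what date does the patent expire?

Filing date + 24 years → 23 January 2019.

2019-01-23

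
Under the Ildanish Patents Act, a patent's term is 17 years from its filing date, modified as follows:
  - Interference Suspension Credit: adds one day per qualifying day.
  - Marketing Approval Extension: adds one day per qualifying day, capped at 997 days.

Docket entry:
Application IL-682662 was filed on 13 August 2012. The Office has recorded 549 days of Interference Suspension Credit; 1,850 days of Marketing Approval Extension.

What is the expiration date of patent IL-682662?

Base term: filing date + 17 years → 13 August 2029.
Interference Suspension Credit: +549 days → 13 February 2031.
Marketing Approval Extension: 1850 days claimed exceeds the 997-day cap, so +997 days → 6 November 2033.

2033-11-06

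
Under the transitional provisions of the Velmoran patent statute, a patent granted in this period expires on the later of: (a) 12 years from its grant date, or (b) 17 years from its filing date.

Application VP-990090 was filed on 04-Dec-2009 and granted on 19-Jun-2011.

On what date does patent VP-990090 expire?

December 4, 2026

(a) grant + 12 years → 19 June 2023.
(b) filing + 17 years → 4 December 2026.
Later of the two: 4 December 2026.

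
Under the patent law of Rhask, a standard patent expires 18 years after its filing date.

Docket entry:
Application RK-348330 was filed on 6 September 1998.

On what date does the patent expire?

Filing date + 18 years → 6 September 2016.

2016-09-06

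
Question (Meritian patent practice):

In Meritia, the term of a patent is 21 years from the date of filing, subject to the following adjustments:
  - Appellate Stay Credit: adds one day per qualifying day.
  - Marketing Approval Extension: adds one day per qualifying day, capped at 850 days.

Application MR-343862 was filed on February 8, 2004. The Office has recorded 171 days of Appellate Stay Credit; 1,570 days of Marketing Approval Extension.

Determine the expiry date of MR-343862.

November 26, 2027

Base term: filing date + 21 years → 8 February 2025.
Appellate Stay Credit: +171 days → 29 July 2025.
Marketing Approval Extension: 1570 days claimed exceeds the 850-day cap, so +850 days → 26 November 2027.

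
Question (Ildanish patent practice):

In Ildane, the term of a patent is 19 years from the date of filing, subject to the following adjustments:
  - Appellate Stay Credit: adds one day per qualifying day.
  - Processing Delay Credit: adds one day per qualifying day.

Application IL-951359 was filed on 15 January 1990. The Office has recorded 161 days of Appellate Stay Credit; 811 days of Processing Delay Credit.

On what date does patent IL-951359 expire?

September 14, 2011

Base term: filing date + 19 years → 15 January 2009.
Appellate Stay Credit: +161 days → 25 June 2009.
Processing Delay Credit: +811 days → 14 September 2011.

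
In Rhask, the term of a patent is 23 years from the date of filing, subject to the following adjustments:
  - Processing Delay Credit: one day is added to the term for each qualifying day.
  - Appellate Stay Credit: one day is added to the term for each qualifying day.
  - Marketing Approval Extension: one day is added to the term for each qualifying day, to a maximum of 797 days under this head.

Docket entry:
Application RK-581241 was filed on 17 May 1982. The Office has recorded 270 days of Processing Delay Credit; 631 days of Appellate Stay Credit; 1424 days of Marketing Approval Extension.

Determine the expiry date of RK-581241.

Base term: filing date + 23 years → 17 May 2005.
Processing Delay Credit: +270 days → 11 February 2006.
Appellate Stay Credit: +631 days → 4 November 2007.
Marketing Approval Extension: 1424 days claimed exceeds the 797-day cap, so +797 days → 9 January 2010.

January 9, 2010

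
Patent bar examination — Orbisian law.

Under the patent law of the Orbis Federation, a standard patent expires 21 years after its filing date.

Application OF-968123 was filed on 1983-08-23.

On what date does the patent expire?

August 23, 2004

Filing date + 21 years → 23 August 2004.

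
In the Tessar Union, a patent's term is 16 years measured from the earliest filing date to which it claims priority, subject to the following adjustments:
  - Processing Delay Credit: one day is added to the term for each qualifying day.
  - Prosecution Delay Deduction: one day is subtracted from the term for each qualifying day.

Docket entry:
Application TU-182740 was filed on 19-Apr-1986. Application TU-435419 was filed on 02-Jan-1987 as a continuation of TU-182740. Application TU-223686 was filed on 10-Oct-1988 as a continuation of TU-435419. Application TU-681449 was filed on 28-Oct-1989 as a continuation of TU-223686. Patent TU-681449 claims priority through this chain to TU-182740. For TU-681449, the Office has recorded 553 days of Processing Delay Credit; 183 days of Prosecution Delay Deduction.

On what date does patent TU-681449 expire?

April 24, 2003

Earliest priority filing: 19 April 1986.
Base term: 19 April 1986 + 16 years → 19 April 2002.
Processing Delay Credit: +553 days → 24 October 2003.
Prosecution Delay Deduction: −183 days → 24 April 2003.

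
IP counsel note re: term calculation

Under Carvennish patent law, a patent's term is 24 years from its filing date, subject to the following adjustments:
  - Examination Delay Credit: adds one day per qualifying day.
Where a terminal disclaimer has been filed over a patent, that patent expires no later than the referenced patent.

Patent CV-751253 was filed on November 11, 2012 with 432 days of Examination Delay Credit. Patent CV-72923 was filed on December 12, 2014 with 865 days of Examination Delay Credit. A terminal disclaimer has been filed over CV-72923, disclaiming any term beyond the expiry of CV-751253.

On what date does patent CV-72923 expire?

January 17, 2038

Natural term of CV-72923:
  Base: filing + 24 years → 12 December 2038.
  Examination Delay Credit: +865 days → 25 April 2041.
Expiry of referenced patent CV-751253:
  Base: filing + 24 years → 11 November 2036.
  Examination Delay Credit: +432 days → 17 January 2038.
Terminal disclaimer: CV-72923 expires on the earlier of 25 April 2041 and 17 January 2038.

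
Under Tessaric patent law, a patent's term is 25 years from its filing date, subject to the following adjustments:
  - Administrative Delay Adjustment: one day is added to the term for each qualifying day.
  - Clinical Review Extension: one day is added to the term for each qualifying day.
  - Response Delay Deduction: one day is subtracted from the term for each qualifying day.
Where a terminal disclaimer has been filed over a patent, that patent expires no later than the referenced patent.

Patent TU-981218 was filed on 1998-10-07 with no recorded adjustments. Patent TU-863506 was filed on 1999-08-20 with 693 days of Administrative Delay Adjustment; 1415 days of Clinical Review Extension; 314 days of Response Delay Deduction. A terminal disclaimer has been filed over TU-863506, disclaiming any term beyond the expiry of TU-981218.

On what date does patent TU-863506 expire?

October 7, 2023

Natural term of TU-863506:
  Base: filing + 25 years → 20 August 2024.
  Administrative Delay Adjustment: +693 days → 14 July 2026.
  Clinical Review Extension: +1415 days → 29 May 2030.
  Response Delay Deduction: −314 days → 19 July 2029.
Expiry of referenced patent TU-981218:
  Base: filing + 25 years → 7 October 2023.
Terminal disclaimer: TU-863506 expires on the earlier of 19 July 2029 and 7 October 2023.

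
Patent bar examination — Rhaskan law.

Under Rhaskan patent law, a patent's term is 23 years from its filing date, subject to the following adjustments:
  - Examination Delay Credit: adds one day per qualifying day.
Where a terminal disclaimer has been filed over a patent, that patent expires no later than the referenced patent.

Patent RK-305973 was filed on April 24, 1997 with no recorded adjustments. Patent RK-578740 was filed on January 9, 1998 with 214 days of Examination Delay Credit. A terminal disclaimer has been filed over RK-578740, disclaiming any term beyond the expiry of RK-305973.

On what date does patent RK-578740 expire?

Natural term of RK-578740:
  Base: filing + 23 years → 9 January 2021.
  Examination Delay Credit: +214 days → 11 August 2021.
Expiry of referenced patent RK-305973:
  Base: filing + 23 years → 24 April 2020.
Terminal disclaimer: RK-578740 expires on the earlier of 11 August 2021 and 24 April 2020.

April 24, 2020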